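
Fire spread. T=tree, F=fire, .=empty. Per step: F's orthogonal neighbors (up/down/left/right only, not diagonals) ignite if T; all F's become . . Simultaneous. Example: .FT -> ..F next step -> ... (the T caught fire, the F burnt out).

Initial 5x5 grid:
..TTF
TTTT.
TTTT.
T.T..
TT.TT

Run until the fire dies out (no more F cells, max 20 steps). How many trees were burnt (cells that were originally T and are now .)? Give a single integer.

Answer: 14

Derivation:
Step 1: +1 fires, +1 burnt (F count now 1)
Step 2: +2 fires, +1 burnt (F count now 2)
Step 3: +2 fires, +2 burnt (F count now 2)
Step 4: +2 fires, +2 burnt (F count now 2)
Step 5: +3 fires, +2 burnt (F count now 3)
Step 6: +1 fires, +3 burnt (F count now 1)
Step 7: +1 fires, +1 burnt (F count now 1)
Step 8: +1 fires, +1 burnt (F count now 1)
Step 9: +1 fires, +1 burnt (F count now 1)
Step 10: +0 fires, +1 burnt (F count now 0)
Fire out after step 10
Initially T: 16, now '.': 23
Total burnt (originally-T cells now '.'): 14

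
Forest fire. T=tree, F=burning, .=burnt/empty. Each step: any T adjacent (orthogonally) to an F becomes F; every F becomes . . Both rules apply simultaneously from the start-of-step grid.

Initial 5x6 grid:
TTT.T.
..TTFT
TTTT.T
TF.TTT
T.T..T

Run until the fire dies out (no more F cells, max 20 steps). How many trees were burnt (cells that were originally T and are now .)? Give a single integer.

Step 1: +5 fires, +2 burnt (F count now 5)
Step 2: +6 fires, +5 burnt (F count now 6)
Step 3: +3 fires, +6 burnt (F count now 3)
Step 4: +3 fires, +3 burnt (F count now 3)
Step 5: +1 fires, +3 burnt (F count now 1)
Step 6: +0 fires, +1 burnt (F count now 0)
Fire out after step 6
Initially T: 19, now '.': 29
Total burnt (originally-T cells now '.'): 18

Answer: 18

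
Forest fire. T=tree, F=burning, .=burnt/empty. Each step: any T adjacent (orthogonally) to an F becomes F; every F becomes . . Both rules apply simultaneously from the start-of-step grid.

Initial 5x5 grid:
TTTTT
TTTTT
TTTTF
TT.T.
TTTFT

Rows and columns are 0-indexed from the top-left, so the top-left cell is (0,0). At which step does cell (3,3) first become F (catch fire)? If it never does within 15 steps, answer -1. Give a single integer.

Step 1: cell (3,3)='F' (+5 fires, +2 burnt)
  -> target ignites at step 1
Step 2: cell (3,3)='.' (+4 fires, +5 burnt)
Step 3: cell (3,3)='.' (+5 fires, +4 burnt)
Step 4: cell (3,3)='.' (+4 fires, +5 burnt)
Step 5: cell (3,3)='.' (+2 fires, +4 burnt)
Step 6: cell (3,3)='.' (+1 fires, +2 burnt)
Step 7: cell (3,3)='.' (+0 fires, +1 burnt)
  fire out at step 7

1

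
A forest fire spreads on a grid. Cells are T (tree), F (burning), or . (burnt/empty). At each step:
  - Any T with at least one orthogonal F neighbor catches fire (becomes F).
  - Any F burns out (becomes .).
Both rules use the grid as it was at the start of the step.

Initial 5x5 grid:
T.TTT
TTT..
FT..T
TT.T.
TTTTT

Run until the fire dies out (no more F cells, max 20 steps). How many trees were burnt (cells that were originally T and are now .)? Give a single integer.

Step 1: +3 fires, +1 burnt (F count now 3)
Step 2: +4 fires, +3 burnt (F count now 4)
Step 3: +2 fires, +4 burnt (F count now 2)
Step 4: +2 fires, +2 burnt (F count now 2)
Step 5: +2 fires, +2 burnt (F count now 2)
Step 6: +3 fires, +2 burnt (F count now 3)
Step 7: +0 fires, +3 burnt (F count now 0)
Fire out after step 7
Initially T: 17, now '.': 24
Total burnt (originally-T cells now '.'): 16

Answer: 16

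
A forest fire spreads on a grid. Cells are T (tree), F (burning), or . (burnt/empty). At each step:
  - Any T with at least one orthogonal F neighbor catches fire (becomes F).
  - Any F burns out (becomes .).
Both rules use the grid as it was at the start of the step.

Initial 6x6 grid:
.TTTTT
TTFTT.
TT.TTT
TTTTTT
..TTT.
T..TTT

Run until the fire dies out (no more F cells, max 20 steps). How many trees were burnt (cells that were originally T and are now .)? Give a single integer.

Step 1: +3 fires, +1 burnt (F count now 3)
Step 2: +6 fires, +3 burnt (F count now 6)
Step 3: +5 fires, +6 burnt (F count now 5)
Step 4: +6 fires, +5 burnt (F count now 6)
Step 5: +4 fires, +6 burnt (F count now 4)
Step 6: +1 fires, +4 burnt (F count now 1)
Step 7: +1 fires, +1 burnt (F count now 1)
Step 8: +0 fires, +1 burnt (F count now 0)
Fire out after step 8
Initially T: 27, now '.': 35
Total burnt (originally-T cells now '.'): 26

Answer: 26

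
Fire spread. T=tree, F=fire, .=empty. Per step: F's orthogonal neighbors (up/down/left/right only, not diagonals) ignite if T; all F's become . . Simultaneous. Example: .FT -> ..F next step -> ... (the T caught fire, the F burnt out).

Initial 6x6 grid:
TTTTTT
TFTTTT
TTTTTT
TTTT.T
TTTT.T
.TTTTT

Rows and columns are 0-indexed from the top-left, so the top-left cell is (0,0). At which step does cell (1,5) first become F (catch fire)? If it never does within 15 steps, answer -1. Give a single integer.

Step 1: cell (1,5)='T' (+4 fires, +1 burnt)
Step 2: cell (1,5)='T' (+6 fires, +4 burnt)
Step 3: cell (1,5)='T' (+6 fires, +6 burnt)
Step 4: cell (1,5)='F' (+7 fires, +6 burnt)
  -> target ignites at step 4
Step 5: cell (1,5)='.' (+4 fires, +7 burnt)
Step 6: cell (1,5)='.' (+2 fires, +4 burnt)
Step 7: cell (1,5)='.' (+2 fires, +2 burnt)
Step 8: cell (1,5)='.' (+1 fires, +2 burnt)
Step 9: cell (1,5)='.' (+0 fires, +1 burnt)
  fire out at step 9

4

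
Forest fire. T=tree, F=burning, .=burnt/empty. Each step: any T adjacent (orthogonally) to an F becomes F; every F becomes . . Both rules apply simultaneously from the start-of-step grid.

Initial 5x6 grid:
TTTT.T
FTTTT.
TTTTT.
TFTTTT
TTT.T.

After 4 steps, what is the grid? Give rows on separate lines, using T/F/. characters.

Step 1: 7 trees catch fire, 2 burn out
  FTTT.T
  .FTTT.
  FFTTT.
  F.FTTT
  TFT.T.
Step 2: 6 trees catch fire, 7 burn out
  .FTT.T
  ..FTT.
  ..FTT.
  ...FTT
  F.F.T.
Step 3: 4 trees catch fire, 6 burn out
  ..FT.T
  ...FT.
  ...FT.
  ....FT
  ....T.
Step 4: 5 trees catch fire, 4 burn out
  ...F.T
  ....F.
  ....F.
  .....F
  ....F.

...F.T
....F.
....F.
.....F
....F.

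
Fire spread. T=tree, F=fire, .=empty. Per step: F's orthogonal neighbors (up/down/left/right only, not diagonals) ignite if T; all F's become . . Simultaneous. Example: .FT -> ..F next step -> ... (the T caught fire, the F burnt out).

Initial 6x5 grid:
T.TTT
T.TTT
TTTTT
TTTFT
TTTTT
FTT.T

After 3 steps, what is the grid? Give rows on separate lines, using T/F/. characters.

Step 1: 6 trees catch fire, 2 burn out
  T.TTT
  T.TTT
  TTTFT
  TTF.F
  FTTFT
  .FT.T
Step 2: 9 trees catch fire, 6 burn out
  T.TTT
  T.TFT
  TTF.F
  FF...
  .FF.F
  ..F.T
Step 3: 6 trees catch fire, 9 burn out
  T.TFT
  T.F.F
  FF...
  .....
  .....
  ....F

T.TFT
T.F.F
FF...
.....
.....
....F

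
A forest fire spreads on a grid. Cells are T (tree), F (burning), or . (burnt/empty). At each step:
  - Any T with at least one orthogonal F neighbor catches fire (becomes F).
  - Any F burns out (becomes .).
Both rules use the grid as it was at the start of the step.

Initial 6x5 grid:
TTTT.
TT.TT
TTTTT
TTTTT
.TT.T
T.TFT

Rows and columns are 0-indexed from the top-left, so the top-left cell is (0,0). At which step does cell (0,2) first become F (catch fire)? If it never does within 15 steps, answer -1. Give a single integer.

Step 1: cell (0,2)='T' (+2 fires, +1 burnt)
Step 2: cell (0,2)='T' (+2 fires, +2 burnt)
Step 3: cell (0,2)='T' (+3 fires, +2 burnt)
Step 4: cell (0,2)='T' (+4 fires, +3 burnt)
Step 5: cell (0,2)='T' (+4 fires, +4 burnt)
Step 6: cell (0,2)='T' (+3 fires, +4 burnt)
Step 7: cell (0,2)='T' (+3 fires, +3 burnt)
Step 8: cell (0,2)='F' (+2 fires, +3 burnt)
  -> target ignites at step 8
Step 9: cell (0,2)='.' (+0 fires, +2 burnt)
  fire out at step 9

8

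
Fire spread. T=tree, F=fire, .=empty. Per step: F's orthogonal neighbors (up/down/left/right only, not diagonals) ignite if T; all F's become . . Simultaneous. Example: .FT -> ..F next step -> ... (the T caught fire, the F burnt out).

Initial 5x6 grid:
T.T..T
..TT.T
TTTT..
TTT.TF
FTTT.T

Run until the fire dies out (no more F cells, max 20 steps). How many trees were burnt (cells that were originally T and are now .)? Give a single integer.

Step 1: +4 fires, +2 burnt (F count now 4)
Step 2: +3 fires, +4 burnt (F count now 3)
Step 3: +3 fires, +3 burnt (F count now 3)
Step 4: +1 fires, +3 burnt (F count now 1)
Step 5: +2 fires, +1 burnt (F count now 2)
Step 6: +2 fires, +2 burnt (F count now 2)
Step 7: +0 fires, +2 burnt (F count now 0)
Fire out after step 7
Initially T: 18, now '.': 27
Total burnt (originally-T cells now '.'): 15

Answer: 15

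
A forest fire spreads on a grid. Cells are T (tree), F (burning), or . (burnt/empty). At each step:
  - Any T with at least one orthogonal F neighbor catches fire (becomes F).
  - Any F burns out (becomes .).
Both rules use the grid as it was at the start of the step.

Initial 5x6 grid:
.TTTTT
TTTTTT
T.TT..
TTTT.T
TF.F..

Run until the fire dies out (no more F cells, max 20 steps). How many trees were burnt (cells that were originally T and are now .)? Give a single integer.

Step 1: +3 fires, +2 burnt (F count now 3)
Step 2: +3 fires, +3 burnt (F count now 3)
Step 3: +3 fires, +3 burnt (F count now 3)
Step 4: +4 fires, +3 burnt (F count now 4)
Step 5: +4 fires, +4 burnt (F count now 4)
Step 6: +2 fires, +4 burnt (F count now 2)
Step 7: +0 fires, +2 burnt (F count now 0)
Fire out after step 7
Initially T: 20, now '.': 29
Total burnt (originally-T cells now '.'): 19

Answer: 19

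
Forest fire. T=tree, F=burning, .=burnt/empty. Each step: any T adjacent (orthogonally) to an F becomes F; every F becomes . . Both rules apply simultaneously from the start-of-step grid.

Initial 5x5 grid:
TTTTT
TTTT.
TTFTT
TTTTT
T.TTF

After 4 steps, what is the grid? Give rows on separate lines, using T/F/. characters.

Step 1: 6 trees catch fire, 2 burn out
  TTTTT
  TTFT.
  TF.FT
  TTFTF
  T.TF.
Step 2: 8 trees catch fire, 6 burn out
  TTFTT
  TF.F.
  F...F
  TF.F.
  T.F..
Step 3: 4 trees catch fire, 8 burn out
  TF.FT
  F....
  .....
  F....
  T....
Step 4: 3 trees catch fire, 4 burn out
  F...F
  .....
  .....
  .....
  F....

F...F
.....
.....
.....
F....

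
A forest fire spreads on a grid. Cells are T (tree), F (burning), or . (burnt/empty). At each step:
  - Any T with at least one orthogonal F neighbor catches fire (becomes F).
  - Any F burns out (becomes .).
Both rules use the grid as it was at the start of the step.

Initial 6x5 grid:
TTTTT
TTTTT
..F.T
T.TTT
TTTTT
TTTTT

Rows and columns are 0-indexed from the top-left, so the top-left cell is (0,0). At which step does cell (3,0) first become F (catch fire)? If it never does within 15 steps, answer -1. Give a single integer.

Step 1: cell (3,0)='T' (+2 fires, +1 burnt)
Step 2: cell (3,0)='T' (+5 fires, +2 burnt)
Step 3: cell (3,0)='T' (+8 fires, +5 burnt)
Step 4: cell (3,0)='T' (+7 fires, +8 burnt)
Step 5: cell (3,0)='F' (+3 fires, +7 burnt)
  -> target ignites at step 5
Step 6: cell (3,0)='.' (+0 fires, +3 burnt)
  fire out at step 6

5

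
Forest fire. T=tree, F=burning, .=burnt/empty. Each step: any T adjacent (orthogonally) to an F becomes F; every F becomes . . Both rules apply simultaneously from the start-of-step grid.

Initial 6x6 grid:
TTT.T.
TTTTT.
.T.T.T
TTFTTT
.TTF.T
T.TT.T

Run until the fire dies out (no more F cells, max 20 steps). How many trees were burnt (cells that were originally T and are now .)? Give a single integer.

Step 1: +4 fires, +2 burnt (F count now 4)
Step 2: +6 fires, +4 burnt (F count now 6)
Step 3: +3 fires, +6 burnt (F count now 3)
Step 4: +6 fires, +3 burnt (F count now 6)
Step 5: +4 fires, +6 burnt (F count now 4)
Step 6: +0 fires, +4 burnt (F count now 0)
Fire out after step 6
Initially T: 24, now '.': 35
Total burnt (originally-T cells now '.'): 23

Answer: 23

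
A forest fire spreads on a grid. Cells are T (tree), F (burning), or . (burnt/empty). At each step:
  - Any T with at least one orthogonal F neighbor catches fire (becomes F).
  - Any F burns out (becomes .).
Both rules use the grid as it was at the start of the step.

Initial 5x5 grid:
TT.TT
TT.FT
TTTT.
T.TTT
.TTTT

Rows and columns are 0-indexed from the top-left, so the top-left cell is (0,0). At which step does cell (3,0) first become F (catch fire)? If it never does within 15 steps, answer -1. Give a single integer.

Step 1: cell (3,0)='T' (+3 fires, +1 burnt)
Step 2: cell (3,0)='T' (+3 fires, +3 burnt)
Step 3: cell (3,0)='T' (+4 fires, +3 burnt)
Step 4: cell (3,0)='T' (+4 fires, +4 burnt)
Step 5: cell (3,0)='F' (+4 fires, +4 burnt)
  -> target ignites at step 5
Step 6: cell (3,0)='.' (+1 fires, +4 burnt)
Step 7: cell (3,0)='.' (+0 fires, +1 burnt)
  fire out at step 7

5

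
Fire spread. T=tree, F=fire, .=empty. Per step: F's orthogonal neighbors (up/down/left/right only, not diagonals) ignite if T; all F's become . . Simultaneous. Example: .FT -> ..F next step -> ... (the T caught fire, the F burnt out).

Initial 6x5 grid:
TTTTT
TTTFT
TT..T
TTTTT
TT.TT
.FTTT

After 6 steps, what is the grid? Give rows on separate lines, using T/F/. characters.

Step 1: 5 trees catch fire, 2 burn out
  TTTFT
  TTF.F
  TT..T
  TTTTT
  TF.TT
  ..FTT
Step 2: 7 trees catch fire, 5 burn out
  TTF.F
  TF...
  TT..F
  TFTTT
  F..TT
  ...FT
Step 3: 8 trees catch fire, 7 burn out
  TF...
  F....
  TF...
  F.FTF
  ...FT
  ....F
Step 4: 4 trees catch fire, 8 burn out
  F....
  .....
  F....
  ...F.
  ....F
  .....
Step 5: 0 trees catch fire, 4 burn out
  .....
  .....
  .....
  .....
  .....
  .....
Step 6: 0 trees catch fire, 0 burn out
  .....
  .....
  .....
  .....
  .....
  .....

.....
.....
.....
.....
.....
.....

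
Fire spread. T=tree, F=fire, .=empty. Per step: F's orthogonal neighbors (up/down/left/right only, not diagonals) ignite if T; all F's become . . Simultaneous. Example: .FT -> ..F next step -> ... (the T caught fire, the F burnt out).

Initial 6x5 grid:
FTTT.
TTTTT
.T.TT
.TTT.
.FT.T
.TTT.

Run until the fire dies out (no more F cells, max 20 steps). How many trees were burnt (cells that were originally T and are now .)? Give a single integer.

Answer: 18

Derivation:
Step 1: +5 fires, +2 burnt (F count now 5)
Step 2: +5 fires, +5 burnt (F count now 5)
Step 3: +4 fires, +5 burnt (F count now 4)
Step 4: +2 fires, +4 burnt (F count now 2)
Step 5: +2 fires, +2 burnt (F count now 2)
Step 6: +0 fires, +2 burnt (F count now 0)
Fire out after step 6
Initially T: 19, now '.': 29
Total burnt (originally-T cells now '.'): 18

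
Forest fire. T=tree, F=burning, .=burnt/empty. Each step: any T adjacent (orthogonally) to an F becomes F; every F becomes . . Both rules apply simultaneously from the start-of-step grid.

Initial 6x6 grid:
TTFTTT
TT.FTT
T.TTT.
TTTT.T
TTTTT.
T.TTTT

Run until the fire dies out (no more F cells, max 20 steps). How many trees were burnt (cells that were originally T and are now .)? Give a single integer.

Answer: 27

Derivation:
Step 1: +4 fires, +2 burnt (F count now 4)
Step 2: +7 fires, +4 burnt (F count now 7)
Step 3: +4 fires, +7 burnt (F count now 4)
Step 4: +5 fires, +4 burnt (F count now 5)
Step 5: +4 fires, +5 burnt (F count now 4)
Step 6: +2 fires, +4 burnt (F count now 2)
Step 7: +1 fires, +2 burnt (F count now 1)
Step 8: +0 fires, +1 burnt (F count now 0)
Fire out after step 8
Initially T: 28, now '.': 35
Total burnt (originally-T cells now '.'): 27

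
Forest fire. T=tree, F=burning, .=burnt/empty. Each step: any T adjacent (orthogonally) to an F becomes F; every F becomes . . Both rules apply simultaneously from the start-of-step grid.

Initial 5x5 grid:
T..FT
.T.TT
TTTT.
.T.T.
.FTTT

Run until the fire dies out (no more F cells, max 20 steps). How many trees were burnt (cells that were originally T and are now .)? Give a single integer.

Answer: 13

Derivation:
Step 1: +4 fires, +2 burnt (F count now 4)
Step 2: +4 fires, +4 burnt (F count now 4)
Step 3: +5 fires, +4 burnt (F count now 5)
Step 4: +0 fires, +5 burnt (F count now 0)
Fire out after step 4
Initially T: 14, now '.': 24
Total burnt (originally-T cells now '.'): 13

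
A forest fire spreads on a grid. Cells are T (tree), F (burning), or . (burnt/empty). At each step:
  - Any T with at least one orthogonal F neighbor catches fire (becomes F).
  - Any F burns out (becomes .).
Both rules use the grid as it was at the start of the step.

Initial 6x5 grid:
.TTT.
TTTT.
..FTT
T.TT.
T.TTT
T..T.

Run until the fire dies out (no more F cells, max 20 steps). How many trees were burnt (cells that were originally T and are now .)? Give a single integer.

Answer: 15

Derivation:
Step 1: +3 fires, +1 burnt (F count now 3)
Step 2: +6 fires, +3 burnt (F count now 6)
Step 3: +4 fires, +6 burnt (F count now 4)
Step 4: +2 fires, +4 burnt (F count now 2)
Step 5: +0 fires, +2 burnt (F count now 0)
Fire out after step 5
Initially T: 18, now '.': 27
Total burnt (originally-T cells now '.'): 15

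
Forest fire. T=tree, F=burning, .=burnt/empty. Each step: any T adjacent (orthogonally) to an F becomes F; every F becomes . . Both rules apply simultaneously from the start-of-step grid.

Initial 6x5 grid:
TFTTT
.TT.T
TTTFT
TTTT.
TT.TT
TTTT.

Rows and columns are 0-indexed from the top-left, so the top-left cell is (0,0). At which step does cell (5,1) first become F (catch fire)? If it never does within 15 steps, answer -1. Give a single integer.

Step 1: cell (5,1)='T' (+6 fires, +2 burnt)
Step 2: cell (5,1)='T' (+6 fires, +6 burnt)
Step 3: cell (5,1)='T' (+5 fires, +6 burnt)
Step 4: cell (5,1)='T' (+3 fires, +5 burnt)
Step 5: cell (5,1)='F' (+2 fires, +3 burnt)
  -> target ignites at step 5
Step 6: cell (5,1)='.' (+1 fires, +2 burnt)
Step 7: cell (5,1)='.' (+0 fires, +1 burnt)
  fire out at step 7

5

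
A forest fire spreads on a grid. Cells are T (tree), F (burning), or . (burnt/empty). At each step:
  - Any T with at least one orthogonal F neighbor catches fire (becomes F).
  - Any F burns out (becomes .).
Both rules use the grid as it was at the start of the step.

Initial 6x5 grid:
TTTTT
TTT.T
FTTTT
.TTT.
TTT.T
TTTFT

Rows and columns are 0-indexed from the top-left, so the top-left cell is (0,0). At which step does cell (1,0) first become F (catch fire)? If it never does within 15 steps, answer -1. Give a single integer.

Step 1: cell (1,0)='F' (+4 fires, +2 burnt)
  -> target ignites at step 1
Step 2: cell (1,0)='.' (+7 fires, +4 burnt)
Step 3: cell (1,0)='.' (+6 fires, +7 burnt)
Step 4: cell (1,0)='.' (+4 fires, +6 burnt)
Step 5: cell (1,0)='.' (+2 fires, +4 burnt)
Step 6: cell (1,0)='.' (+1 fires, +2 burnt)
Step 7: cell (1,0)='.' (+0 fires, +1 burnt)
  fire out at step 7

1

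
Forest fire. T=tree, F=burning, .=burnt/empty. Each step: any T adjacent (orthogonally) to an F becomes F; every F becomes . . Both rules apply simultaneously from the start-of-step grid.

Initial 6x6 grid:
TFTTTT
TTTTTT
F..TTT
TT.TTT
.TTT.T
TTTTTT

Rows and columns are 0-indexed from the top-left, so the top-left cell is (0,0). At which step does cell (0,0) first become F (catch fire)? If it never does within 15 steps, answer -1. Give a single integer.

Step 1: cell (0,0)='F' (+5 fires, +2 burnt)
  -> target ignites at step 1
Step 2: cell (0,0)='.' (+3 fires, +5 burnt)
Step 3: cell (0,0)='.' (+3 fires, +3 burnt)
Step 4: cell (0,0)='.' (+5 fires, +3 burnt)
Step 5: cell (0,0)='.' (+6 fires, +5 burnt)
Step 6: cell (0,0)='.' (+3 fires, +6 burnt)
Step 7: cell (0,0)='.' (+2 fires, +3 burnt)
Step 8: cell (0,0)='.' (+2 fires, +2 burnt)
Step 9: cell (0,0)='.' (+0 fires, +2 burnt)
  fire out at step 9

1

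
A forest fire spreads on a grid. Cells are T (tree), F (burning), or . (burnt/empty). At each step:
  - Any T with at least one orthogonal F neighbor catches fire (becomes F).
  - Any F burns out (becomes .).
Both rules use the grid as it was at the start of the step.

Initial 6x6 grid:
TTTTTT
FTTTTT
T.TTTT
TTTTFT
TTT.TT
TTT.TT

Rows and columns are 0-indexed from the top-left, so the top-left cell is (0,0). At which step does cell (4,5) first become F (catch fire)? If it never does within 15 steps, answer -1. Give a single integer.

Step 1: cell (4,5)='T' (+7 fires, +2 burnt)
Step 2: cell (4,5)='F' (+9 fires, +7 burnt)
  -> target ignites at step 2
Step 3: cell (4,5)='.' (+9 fires, +9 burnt)
Step 4: cell (4,5)='.' (+5 fires, +9 burnt)
Step 5: cell (4,5)='.' (+1 fires, +5 burnt)
Step 6: cell (4,5)='.' (+0 fires, +1 burnt)
  fire out at step 6

2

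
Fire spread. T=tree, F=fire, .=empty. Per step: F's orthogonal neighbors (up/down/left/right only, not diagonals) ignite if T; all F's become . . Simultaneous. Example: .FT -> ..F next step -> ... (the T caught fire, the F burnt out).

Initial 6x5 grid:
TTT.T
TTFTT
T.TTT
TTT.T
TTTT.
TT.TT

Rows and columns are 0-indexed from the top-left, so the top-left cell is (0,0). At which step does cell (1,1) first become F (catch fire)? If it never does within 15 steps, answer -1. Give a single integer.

Step 1: cell (1,1)='F' (+4 fires, +1 burnt)
  -> target ignites at step 1
Step 2: cell (1,1)='.' (+5 fires, +4 burnt)
Step 3: cell (1,1)='.' (+6 fires, +5 burnt)
Step 4: cell (1,1)='.' (+4 fires, +6 burnt)
Step 5: cell (1,1)='.' (+3 fires, +4 burnt)
Step 6: cell (1,1)='.' (+2 fires, +3 burnt)
Step 7: cell (1,1)='.' (+0 fires, +2 burnt)
  fire out at step 7

1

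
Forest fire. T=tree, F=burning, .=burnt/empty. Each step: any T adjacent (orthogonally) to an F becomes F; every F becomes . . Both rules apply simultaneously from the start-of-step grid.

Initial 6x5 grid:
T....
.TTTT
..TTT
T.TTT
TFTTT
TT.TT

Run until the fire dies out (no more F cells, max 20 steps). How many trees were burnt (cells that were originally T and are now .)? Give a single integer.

Answer: 19

Derivation:
Step 1: +3 fires, +1 burnt (F count now 3)
Step 2: +4 fires, +3 burnt (F count now 4)
Step 3: +4 fires, +4 burnt (F count now 4)
Step 4: +4 fires, +4 burnt (F count now 4)
Step 5: +3 fires, +4 burnt (F count now 3)
Step 6: +1 fires, +3 burnt (F count now 1)
Step 7: +0 fires, +1 burnt (F count now 0)
Fire out after step 7
Initially T: 20, now '.': 29
Total burnt (originally-T cells now '.'): 19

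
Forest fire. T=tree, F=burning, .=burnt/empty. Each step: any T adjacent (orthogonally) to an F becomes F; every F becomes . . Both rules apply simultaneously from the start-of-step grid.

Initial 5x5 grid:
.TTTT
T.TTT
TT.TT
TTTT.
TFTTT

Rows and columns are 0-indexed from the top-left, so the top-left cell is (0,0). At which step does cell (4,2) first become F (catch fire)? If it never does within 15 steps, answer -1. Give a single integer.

Step 1: cell (4,2)='F' (+3 fires, +1 burnt)
  -> target ignites at step 1
Step 2: cell (4,2)='.' (+4 fires, +3 burnt)
Step 3: cell (4,2)='.' (+3 fires, +4 burnt)
Step 4: cell (4,2)='.' (+2 fires, +3 burnt)
Step 5: cell (4,2)='.' (+2 fires, +2 burnt)
Step 6: cell (4,2)='.' (+3 fires, +2 burnt)
Step 7: cell (4,2)='.' (+2 fires, +3 burnt)
Step 8: cell (4,2)='.' (+1 fires, +2 burnt)
Step 9: cell (4,2)='.' (+0 fires, +1 burnt)
  fire out at step 9

1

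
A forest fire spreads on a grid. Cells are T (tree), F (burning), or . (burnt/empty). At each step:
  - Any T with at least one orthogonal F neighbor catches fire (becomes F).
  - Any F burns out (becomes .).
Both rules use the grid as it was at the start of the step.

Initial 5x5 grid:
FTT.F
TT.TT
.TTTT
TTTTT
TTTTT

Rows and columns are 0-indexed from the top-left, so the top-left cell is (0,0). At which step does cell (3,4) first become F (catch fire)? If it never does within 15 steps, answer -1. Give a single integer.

Step 1: cell (3,4)='T' (+3 fires, +2 burnt)
Step 2: cell (3,4)='T' (+4 fires, +3 burnt)
Step 3: cell (3,4)='F' (+3 fires, +4 burnt)
  -> target ignites at step 3
Step 4: cell (3,4)='.' (+4 fires, +3 burnt)
Step 5: cell (3,4)='.' (+4 fires, +4 burnt)
Step 6: cell (3,4)='.' (+2 fires, +4 burnt)
Step 7: cell (3,4)='.' (+0 fires, +2 burnt)
  fire out at step 7

3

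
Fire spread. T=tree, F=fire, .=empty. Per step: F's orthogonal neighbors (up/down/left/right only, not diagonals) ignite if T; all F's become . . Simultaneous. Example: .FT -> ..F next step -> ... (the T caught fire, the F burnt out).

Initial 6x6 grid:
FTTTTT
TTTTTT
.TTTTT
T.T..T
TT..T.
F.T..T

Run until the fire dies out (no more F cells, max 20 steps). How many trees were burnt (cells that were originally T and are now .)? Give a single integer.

Step 1: +3 fires, +2 burnt (F count now 3)
Step 2: +4 fires, +3 burnt (F count now 4)
Step 3: +3 fires, +4 burnt (F count now 3)
Step 4: +3 fires, +3 burnt (F count now 3)
Step 5: +4 fires, +3 burnt (F count now 4)
Step 6: +2 fires, +4 burnt (F count now 2)
Step 7: +1 fires, +2 burnt (F count now 1)
Step 8: +1 fires, +1 burnt (F count now 1)
Step 9: +0 fires, +1 burnt (F count now 0)
Fire out after step 9
Initially T: 24, now '.': 33
Total burnt (originally-T cells now '.'): 21

Answer: 21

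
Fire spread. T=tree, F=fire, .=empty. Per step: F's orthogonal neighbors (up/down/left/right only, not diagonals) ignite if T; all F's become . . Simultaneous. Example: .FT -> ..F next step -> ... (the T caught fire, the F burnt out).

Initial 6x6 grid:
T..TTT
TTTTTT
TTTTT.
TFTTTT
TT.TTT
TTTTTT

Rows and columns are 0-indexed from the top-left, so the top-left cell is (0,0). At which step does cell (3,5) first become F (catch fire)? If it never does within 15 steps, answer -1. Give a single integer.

Step 1: cell (3,5)='T' (+4 fires, +1 burnt)
Step 2: cell (3,5)='T' (+6 fires, +4 burnt)
Step 3: cell (3,5)='T' (+7 fires, +6 burnt)
Step 4: cell (3,5)='F' (+6 fires, +7 burnt)
  -> target ignites at step 4
Step 5: cell (3,5)='.' (+4 fires, +6 burnt)
Step 6: cell (3,5)='.' (+3 fires, +4 burnt)
Step 7: cell (3,5)='.' (+1 fires, +3 burnt)
Step 8: cell (3,5)='.' (+0 fires, +1 burnt)
  fire out at step 8

4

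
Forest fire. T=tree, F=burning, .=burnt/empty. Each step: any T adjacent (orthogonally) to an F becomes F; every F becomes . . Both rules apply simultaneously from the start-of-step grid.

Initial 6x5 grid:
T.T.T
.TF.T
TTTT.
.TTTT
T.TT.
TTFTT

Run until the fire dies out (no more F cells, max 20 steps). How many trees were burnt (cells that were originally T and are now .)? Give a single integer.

Answer: 17

Derivation:
Step 1: +6 fires, +2 burnt (F count now 6)
Step 2: +6 fires, +6 burnt (F count now 6)
Step 3: +4 fires, +6 burnt (F count now 4)
Step 4: +1 fires, +4 burnt (F count now 1)
Step 5: +0 fires, +1 burnt (F count now 0)
Fire out after step 5
Initially T: 20, now '.': 27
Total burnt (originally-T cells now '.'): 17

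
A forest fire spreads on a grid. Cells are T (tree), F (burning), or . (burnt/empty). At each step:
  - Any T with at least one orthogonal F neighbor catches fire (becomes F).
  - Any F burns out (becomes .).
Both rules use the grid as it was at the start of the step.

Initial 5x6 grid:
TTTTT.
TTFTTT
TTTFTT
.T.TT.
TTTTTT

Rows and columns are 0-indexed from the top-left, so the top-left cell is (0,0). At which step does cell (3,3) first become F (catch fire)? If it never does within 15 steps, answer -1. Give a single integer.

Step 1: cell (3,3)='F' (+6 fires, +2 burnt)
  -> target ignites at step 1
Step 2: cell (3,3)='.' (+8 fires, +6 burnt)
Step 3: cell (3,3)='.' (+7 fires, +8 burnt)
Step 4: cell (3,3)='.' (+2 fires, +7 burnt)
Step 5: cell (3,3)='.' (+1 fires, +2 burnt)
Step 6: cell (3,3)='.' (+0 fires, +1 burnt)
  fire out at step 6

1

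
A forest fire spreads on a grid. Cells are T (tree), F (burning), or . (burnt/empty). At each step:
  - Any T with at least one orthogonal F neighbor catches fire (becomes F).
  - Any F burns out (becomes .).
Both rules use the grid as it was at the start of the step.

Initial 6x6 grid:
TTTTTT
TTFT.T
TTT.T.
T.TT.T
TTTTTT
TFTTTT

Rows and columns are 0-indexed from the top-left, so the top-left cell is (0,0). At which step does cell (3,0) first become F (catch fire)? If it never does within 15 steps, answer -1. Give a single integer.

Step 1: cell (3,0)='T' (+7 fires, +2 burnt)
Step 2: cell (3,0)='T' (+8 fires, +7 burnt)
Step 3: cell (3,0)='F' (+7 fires, +8 burnt)
  -> target ignites at step 3
Step 4: cell (3,0)='.' (+3 fires, +7 burnt)
Step 5: cell (3,0)='.' (+2 fires, +3 burnt)
Step 6: cell (3,0)='.' (+1 fires, +2 burnt)
Step 7: cell (3,0)='.' (+0 fires, +1 burnt)
  fire out at step 7

3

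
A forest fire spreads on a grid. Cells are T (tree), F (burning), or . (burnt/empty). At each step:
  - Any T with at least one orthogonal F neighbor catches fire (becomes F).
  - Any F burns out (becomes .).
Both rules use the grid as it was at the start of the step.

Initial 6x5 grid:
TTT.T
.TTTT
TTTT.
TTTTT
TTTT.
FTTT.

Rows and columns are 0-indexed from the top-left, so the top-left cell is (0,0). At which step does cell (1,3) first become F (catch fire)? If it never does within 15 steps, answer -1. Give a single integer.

Step 1: cell (1,3)='T' (+2 fires, +1 burnt)
Step 2: cell (1,3)='T' (+3 fires, +2 burnt)
Step 3: cell (1,3)='T' (+4 fires, +3 burnt)
Step 4: cell (1,3)='T' (+3 fires, +4 burnt)
Step 5: cell (1,3)='T' (+3 fires, +3 burnt)
Step 6: cell (1,3)='T' (+4 fires, +3 burnt)
Step 7: cell (1,3)='F' (+3 fires, +4 burnt)
  -> target ignites at step 7
Step 8: cell (1,3)='.' (+1 fires, +3 burnt)
Step 9: cell (1,3)='.' (+1 fires, +1 burnt)
Step 10: cell (1,3)='.' (+0 fires, +1 burnt)
  fire out at step 10

7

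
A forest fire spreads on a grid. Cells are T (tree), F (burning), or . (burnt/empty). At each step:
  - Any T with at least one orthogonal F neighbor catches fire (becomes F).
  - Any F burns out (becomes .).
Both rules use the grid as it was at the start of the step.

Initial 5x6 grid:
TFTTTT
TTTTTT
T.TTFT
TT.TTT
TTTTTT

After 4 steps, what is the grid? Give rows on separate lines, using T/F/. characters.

Step 1: 7 trees catch fire, 2 burn out
  F.FTTT
  TFTTFT
  T.TF.F
  TT.TFT
  TTTTTT
Step 2: 10 trees catch fire, 7 burn out
  ...FFT
  F.FF.F
  T.F...
  TT.F.F
  TTTTFT
Step 3: 4 trees catch fire, 10 burn out
  .....F
  ......
  F.....
  TT....
  TTTF.F
Step 4: 2 trees catch fire, 4 burn out
  ......
  ......
  ......
  FT....
  TTF...

......
......
......
FT....
TTF...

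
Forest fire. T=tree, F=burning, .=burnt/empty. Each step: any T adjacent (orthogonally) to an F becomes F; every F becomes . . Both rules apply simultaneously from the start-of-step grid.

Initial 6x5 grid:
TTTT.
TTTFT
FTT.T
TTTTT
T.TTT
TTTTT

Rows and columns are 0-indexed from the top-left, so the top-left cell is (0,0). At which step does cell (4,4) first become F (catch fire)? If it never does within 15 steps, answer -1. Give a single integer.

Step 1: cell (4,4)='T' (+6 fires, +2 burnt)
Step 2: cell (4,4)='T' (+7 fires, +6 burnt)
Step 3: cell (4,4)='T' (+4 fires, +7 burnt)
Step 4: cell (4,4)='F' (+4 fires, +4 burnt)
  -> target ignites at step 4
Step 5: cell (4,4)='.' (+3 fires, +4 burnt)
Step 6: cell (4,4)='.' (+1 fires, +3 burnt)
Step 7: cell (4,4)='.' (+0 fires, +1 burnt)
  fire out at step 7

4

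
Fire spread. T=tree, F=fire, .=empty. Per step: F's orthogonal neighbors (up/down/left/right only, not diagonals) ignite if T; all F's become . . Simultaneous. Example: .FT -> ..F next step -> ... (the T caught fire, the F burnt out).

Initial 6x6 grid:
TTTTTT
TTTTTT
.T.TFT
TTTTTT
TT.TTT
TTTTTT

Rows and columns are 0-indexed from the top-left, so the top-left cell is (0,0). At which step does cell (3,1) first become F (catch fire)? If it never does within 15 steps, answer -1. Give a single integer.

Step 1: cell (3,1)='T' (+4 fires, +1 burnt)
Step 2: cell (3,1)='T' (+6 fires, +4 burnt)
Step 3: cell (3,1)='T' (+7 fires, +6 burnt)
Step 4: cell (3,1)='F' (+5 fires, +7 burnt)
  -> target ignites at step 4
Step 5: cell (3,1)='.' (+6 fires, +5 burnt)
Step 6: cell (3,1)='.' (+3 fires, +6 burnt)
Step 7: cell (3,1)='.' (+1 fires, +3 burnt)
Step 8: cell (3,1)='.' (+0 fires, +1 burnt)
  fire out at step 8

4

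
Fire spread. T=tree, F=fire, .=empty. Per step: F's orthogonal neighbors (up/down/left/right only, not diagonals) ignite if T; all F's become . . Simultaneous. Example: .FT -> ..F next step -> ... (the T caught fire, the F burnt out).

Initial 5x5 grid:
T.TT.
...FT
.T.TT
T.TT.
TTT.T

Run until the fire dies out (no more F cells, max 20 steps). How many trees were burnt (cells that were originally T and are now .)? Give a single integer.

Step 1: +3 fires, +1 burnt (F count now 3)
Step 2: +3 fires, +3 burnt (F count now 3)
Step 3: +1 fires, +3 burnt (F count now 1)
Step 4: +1 fires, +1 burnt (F count now 1)
Step 5: +1 fires, +1 burnt (F count now 1)
Step 6: +1 fires, +1 burnt (F count now 1)
Step 7: +1 fires, +1 burnt (F count now 1)
Step 8: +0 fires, +1 burnt (F count now 0)
Fire out after step 8
Initially T: 14, now '.': 22
Total burnt (originally-T cells now '.'): 11

Answer: 11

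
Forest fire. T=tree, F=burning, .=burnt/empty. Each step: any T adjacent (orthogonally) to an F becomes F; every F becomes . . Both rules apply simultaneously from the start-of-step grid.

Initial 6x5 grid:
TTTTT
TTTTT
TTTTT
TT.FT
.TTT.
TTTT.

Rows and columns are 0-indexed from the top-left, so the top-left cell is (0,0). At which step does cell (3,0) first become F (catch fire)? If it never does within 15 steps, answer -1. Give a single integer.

Step 1: cell (3,0)='T' (+3 fires, +1 burnt)
Step 2: cell (3,0)='T' (+5 fires, +3 burnt)
Step 3: cell (3,0)='T' (+6 fires, +5 burnt)
Step 4: cell (3,0)='T' (+6 fires, +6 burnt)
Step 5: cell (3,0)='F' (+4 fires, +6 burnt)
  -> target ignites at step 5
Step 6: cell (3,0)='.' (+1 fires, +4 burnt)
Step 7: cell (3,0)='.' (+0 fires, +1 burnt)
  fire out at step 7

5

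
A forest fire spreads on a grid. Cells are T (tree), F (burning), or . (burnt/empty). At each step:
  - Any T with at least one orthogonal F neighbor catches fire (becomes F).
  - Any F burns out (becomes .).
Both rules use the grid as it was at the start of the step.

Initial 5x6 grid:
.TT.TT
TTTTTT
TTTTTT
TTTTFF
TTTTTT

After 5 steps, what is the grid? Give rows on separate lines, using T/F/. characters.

Step 1: 5 trees catch fire, 2 burn out
  .TT.TT
  TTTTTT
  TTTTFF
  TTTF..
  TTTTFF
Step 2: 5 trees catch fire, 5 burn out
  .TT.TT
  TTTTFF
  TTTF..
  TTF...
  TTTF..
Step 3: 6 trees catch fire, 5 burn out
  .TT.FF
  TTTF..
  TTF...
  TF....
  TTF...
Step 4: 4 trees catch fire, 6 burn out
  .TT...
  TTF...
  TF....
  F.....
  TF....
Step 5: 4 trees catch fire, 4 burn out
  .TF...
  TF....
  F.....
  ......
  F.....

.TF...
TF....
F.....
......
F.....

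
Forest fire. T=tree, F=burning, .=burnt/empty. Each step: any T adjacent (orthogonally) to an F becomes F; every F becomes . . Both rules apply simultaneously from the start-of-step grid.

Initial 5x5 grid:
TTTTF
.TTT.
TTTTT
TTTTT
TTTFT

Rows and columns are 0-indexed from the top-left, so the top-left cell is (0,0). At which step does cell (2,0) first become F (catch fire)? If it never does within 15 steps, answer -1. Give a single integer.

Step 1: cell (2,0)='T' (+4 fires, +2 burnt)
Step 2: cell (2,0)='T' (+6 fires, +4 burnt)
Step 3: cell (2,0)='T' (+6 fires, +6 burnt)
Step 4: cell (2,0)='T' (+4 fires, +6 burnt)
Step 5: cell (2,0)='F' (+1 fires, +4 burnt)
  -> target ignites at step 5
Step 6: cell (2,0)='.' (+0 fires, +1 burnt)
  fire out at step 6

5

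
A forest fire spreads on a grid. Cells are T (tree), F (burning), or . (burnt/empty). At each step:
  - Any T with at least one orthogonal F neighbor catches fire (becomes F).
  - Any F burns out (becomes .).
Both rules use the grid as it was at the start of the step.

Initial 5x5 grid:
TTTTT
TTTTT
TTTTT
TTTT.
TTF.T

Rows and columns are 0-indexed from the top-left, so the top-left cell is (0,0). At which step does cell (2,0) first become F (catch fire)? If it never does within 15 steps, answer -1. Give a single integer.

Step 1: cell (2,0)='T' (+2 fires, +1 burnt)
Step 2: cell (2,0)='T' (+4 fires, +2 burnt)
Step 3: cell (2,0)='T' (+4 fires, +4 burnt)
Step 4: cell (2,0)='F' (+5 fires, +4 burnt)
  -> target ignites at step 4
Step 5: cell (2,0)='.' (+4 fires, +5 burnt)
Step 6: cell (2,0)='.' (+2 fires, +4 burnt)
Step 7: cell (2,0)='.' (+0 fires, +2 burnt)
  fire out at step 7

4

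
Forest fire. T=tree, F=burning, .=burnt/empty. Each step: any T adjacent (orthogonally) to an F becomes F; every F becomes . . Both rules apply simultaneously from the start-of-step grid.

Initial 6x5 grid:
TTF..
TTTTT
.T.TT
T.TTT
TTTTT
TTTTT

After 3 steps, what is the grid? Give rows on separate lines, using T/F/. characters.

Step 1: 2 trees catch fire, 1 burn out
  TF...
  TTFTT
  .T.TT
  T.TTT
  TTTTT
  TTTTT
Step 2: 3 trees catch fire, 2 burn out
  F....
  TF.FT
  .T.TT
  T.TTT
  TTTTT
  TTTTT
Step 3: 4 trees catch fire, 3 burn out
  .....
  F...F
  .F.FT
  T.TTT
  TTTTT
  TTTTT

.....
F...F
.F.FT
T.TTT
TTTTT
TTTTT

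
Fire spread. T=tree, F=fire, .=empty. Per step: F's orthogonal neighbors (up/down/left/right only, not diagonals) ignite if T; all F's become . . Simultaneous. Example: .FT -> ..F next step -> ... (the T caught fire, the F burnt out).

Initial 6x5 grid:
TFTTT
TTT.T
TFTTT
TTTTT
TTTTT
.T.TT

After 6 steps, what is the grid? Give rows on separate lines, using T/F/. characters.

Step 1: 6 trees catch fire, 2 burn out
  F.FTT
  TFT.T
  F.FTT
  TFTTT
  TTTTT
  .T.TT
Step 2: 7 trees catch fire, 6 burn out
  ...FT
  F.F.T
  ...FT
  F.FTT
  TFTTT
  .T.TT
Step 3: 6 trees catch fire, 7 burn out
  ....F
  ....T
  ....F
  ...FT
  F.FTT
  .F.TT
Step 4: 3 trees catch fire, 6 burn out
  .....
  ....F
  .....
  ....F
  ...FT
  ...TT
Step 5: 2 trees catch fire, 3 burn out
  .....
  .....
  .....
  .....
  ....F
  ...FT
Step 6: 1 trees catch fire, 2 burn out
  .....
  .....
  .....
  .....
  .....
  ....F

.....
.....
.....
.....
.....
....F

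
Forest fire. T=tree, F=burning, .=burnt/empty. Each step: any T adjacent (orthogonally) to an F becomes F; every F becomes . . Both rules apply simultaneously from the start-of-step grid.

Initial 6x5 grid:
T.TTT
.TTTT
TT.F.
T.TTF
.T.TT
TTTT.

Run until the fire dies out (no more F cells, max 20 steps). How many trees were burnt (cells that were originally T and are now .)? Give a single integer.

Step 1: +3 fires, +2 burnt (F count now 3)
Step 2: +5 fires, +3 burnt (F count now 5)
Step 3: +4 fires, +5 burnt (F count now 4)
Step 4: +2 fires, +4 burnt (F count now 2)
Step 5: +2 fires, +2 burnt (F count now 2)
Step 6: +3 fires, +2 burnt (F count now 3)
Step 7: +0 fires, +3 burnt (F count now 0)
Fire out after step 7
Initially T: 20, now '.': 29
Total burnt (originally-T cells now '.'): 19

Answer: 19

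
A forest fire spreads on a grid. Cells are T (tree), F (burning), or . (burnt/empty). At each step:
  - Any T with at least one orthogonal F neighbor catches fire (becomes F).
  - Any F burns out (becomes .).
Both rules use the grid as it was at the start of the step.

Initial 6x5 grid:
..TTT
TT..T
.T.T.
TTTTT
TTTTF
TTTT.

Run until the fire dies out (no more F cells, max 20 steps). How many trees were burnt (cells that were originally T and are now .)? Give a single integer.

Step 1: +2 fires, +1 burnt (F count now 2)
Step 2: +3 fires, +2 burnt (F count now 3)
Step 3: +4 fires, +3 burnt (F count now 4)
Step 4: +3 fires, +4 burnt (F count now 3)
Step 5: +3 fires, +3 burnt (F count now 3)
Step 6: +1 fires, +3 burnt (F count now 1)
Step 7: +1 fires, +1 burnt (F count now 1)
Step 8: +0 fires, +1 burnt (F count now 0)
Fire out after step 8
Initially T: 21, now '.': 26
Total burnt (originally-T cells now '.'): 17

Answer: 17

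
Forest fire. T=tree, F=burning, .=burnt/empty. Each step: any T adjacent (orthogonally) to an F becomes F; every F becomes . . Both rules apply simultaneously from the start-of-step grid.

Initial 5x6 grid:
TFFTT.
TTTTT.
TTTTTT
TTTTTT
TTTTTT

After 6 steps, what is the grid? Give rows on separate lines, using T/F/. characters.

Step 1: 4 trees catch fire, 2 burn out
  F..FT.
  TFFTT.
  TTTTTT
  TTTTTT
  TTTTTT
Step 2: 5 trees catch fire, 4 burn out
  ....F.
  F..FT.
  TFFTTT
  TTTTTT
  TTTTTT
Step 3: 5 trees catch fire, 5 burn out
  ......
  ....F.
  F..FTT
  TFFTTT
  TTTTTT
Step 4: 5 trees catch fire, 5 burn out
  ......
  ......
  ....FT
  F..FTT
  TFFTTT
Step 5: 4 trees catch fire, 5 burn out
  ......
  ......
  .....F
  ....FT
  F..FTT
Step 6: 2 trees catch fire, 4 burn out
  ......
  ......
  ......
  .....F
  ....FT

......
......
......
.....F
....FT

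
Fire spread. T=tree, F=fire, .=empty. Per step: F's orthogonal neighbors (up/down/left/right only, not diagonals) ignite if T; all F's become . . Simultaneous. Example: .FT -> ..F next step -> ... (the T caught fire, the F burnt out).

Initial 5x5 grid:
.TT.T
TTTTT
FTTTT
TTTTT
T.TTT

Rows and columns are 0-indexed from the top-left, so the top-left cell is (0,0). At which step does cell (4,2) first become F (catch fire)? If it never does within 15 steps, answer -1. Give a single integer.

Step 1: cell (4,2)='T' (+3 fires, +1 burnt)
Step 2: cell (4,2)='T' (+4 fires, +3 burnt)
Step 3: cell (4,2)='T' (+4 fires, +4 burnt)
Step 4: cell (4,2)='F' (+5 fires, +4 burnt)
  -> target ignites at step 4
Step 5: cell (4,2)='.' (+3 fires, +5 burnt)
Step 6: cell (4,2)='.' (+2 fires, +3 burnt)
Step 7: cell (4,2)='.' (+0 fires, +2 burnt)
  fire out at step 7

4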